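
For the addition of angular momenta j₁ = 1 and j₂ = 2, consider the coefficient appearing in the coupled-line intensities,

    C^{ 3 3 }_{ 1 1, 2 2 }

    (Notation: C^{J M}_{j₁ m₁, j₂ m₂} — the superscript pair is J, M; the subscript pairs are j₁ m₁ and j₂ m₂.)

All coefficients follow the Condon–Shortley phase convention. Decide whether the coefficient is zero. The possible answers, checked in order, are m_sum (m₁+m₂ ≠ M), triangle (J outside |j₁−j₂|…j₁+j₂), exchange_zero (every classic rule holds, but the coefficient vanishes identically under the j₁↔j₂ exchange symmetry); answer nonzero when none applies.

nonzero

m-sum: m₁+m₂ = 1+2 = 3, M = 3  ✓
triangle: |j₁−j₂| = 1 ≤ J = 3 ≤ j₁+j₂ = 3  ✓
exchange: j₁≠j₂ or m₁≠m₂ — the exchange symmetry imposes no constraint here
value check: CG = +1 = +1.000000 ≠ 0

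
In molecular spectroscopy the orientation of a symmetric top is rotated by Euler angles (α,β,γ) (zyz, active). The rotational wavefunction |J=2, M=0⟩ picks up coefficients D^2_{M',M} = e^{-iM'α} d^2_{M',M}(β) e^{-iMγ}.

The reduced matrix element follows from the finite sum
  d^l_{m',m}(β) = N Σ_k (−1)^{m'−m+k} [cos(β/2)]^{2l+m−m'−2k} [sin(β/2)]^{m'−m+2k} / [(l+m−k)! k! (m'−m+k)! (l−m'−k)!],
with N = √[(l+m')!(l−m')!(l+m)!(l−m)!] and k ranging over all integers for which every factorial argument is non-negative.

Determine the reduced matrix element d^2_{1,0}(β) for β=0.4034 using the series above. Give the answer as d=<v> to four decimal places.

d^2_{1,0}(β=0.4034) via the finite sum:
Half-angle: c=0.979727, s=0.200335. N=√(6·1·2·2)=4.898979
k∈{0,1} keeps every argument non-negative
  k=0: (−1)^1·4.8990/(2)·0.9797^3·0.2003^1 = -0.461475
  k=1: (−1)^2·4.8990/(2)·0.9797^1·0.2003^3 = +0.019295
d^2_{1,0}(0.4034) = -0.461475 +0.019295 = -0.442180

d=-0.4422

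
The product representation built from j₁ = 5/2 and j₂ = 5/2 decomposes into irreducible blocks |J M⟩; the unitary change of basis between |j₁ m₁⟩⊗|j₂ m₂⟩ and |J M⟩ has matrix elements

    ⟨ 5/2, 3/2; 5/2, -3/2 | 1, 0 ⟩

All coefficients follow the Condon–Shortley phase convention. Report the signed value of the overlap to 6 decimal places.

-0.358569  (= −√(9/70))

triangle: 4!×1!×1!/7! = 24/5040
(j±m)!: 4!×1!×1!×4!×1!×1! = 576
prefactor² = (2J+1)×Δ×N² = 288/35
  k=0: +1/(0!×4!×1!×1!×0!×0!) = 1/24
  k=1: −1/(1!×3!×0!×0!×1!×1!) = -1/6
Σ = -1/8  ⇒  CG² = 288/35×(-1/8)² = 9/70
CG = −√(9/70) = -0.358569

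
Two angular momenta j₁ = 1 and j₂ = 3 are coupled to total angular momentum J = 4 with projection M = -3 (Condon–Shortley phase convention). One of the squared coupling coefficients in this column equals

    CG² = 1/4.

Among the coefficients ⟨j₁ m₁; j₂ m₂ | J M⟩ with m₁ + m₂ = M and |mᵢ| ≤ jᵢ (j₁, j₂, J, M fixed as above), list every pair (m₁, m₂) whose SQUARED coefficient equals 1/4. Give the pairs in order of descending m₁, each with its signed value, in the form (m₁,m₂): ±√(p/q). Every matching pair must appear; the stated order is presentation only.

Admissible pairs with m₁+m₂ = M = -3: (-1,-2), (0,-3)
  (m₁,m₂)=(0,-3): CG² = 1/4, CG = +√(1/4)   ← matches the target
  (m₁,m₂)=(-1,-2): CG² = 3/4, CG = +√(3/4)
Pairs with CG² = 1/4: (0,-3): +√(1/4)

(0,-3): +√(1/4)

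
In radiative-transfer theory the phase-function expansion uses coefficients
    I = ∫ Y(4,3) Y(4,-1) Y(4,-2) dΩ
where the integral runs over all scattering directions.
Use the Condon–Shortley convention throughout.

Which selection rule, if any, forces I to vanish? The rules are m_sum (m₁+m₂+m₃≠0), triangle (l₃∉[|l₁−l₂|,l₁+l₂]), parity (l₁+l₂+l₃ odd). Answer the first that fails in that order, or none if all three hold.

azimuthal sum: 3 − 1 − 2 = 0  ✓
0 ≤ 4 ≤ 8 (triangle on l)  ✓
L = 4 + 4 + 4 = 12 (even)  ✓

none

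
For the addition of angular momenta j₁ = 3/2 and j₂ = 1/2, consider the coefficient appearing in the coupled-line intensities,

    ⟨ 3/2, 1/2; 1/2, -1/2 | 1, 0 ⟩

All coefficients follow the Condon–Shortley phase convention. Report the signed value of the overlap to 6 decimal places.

+0.707107  (= +√(1/2))

√[3·1!2!0!/4! · 2!1!0!1!1!1!] = √(1/2)
  +(−1)^0/∏(0,1,1,0,1,0)! = 1  (running 1)
⟨..|..⟩ = √(1/2)·(1) = +0.707107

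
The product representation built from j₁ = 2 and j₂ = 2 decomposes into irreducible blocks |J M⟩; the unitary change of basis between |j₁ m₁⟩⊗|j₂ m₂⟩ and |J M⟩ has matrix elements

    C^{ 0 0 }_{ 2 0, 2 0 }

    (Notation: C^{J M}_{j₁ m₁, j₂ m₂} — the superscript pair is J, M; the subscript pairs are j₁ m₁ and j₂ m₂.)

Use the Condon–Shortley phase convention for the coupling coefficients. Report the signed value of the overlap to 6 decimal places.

+0.447214  (= +√(1/5))

triangle: 4!·0!·0!/5! = 24/120
(j±m)!: 2!·2!·2!·2!·0!·0! = 16
prefactor² = (2J+1)·Δ·N² = 16/5
  k=2: +1/(2!·2!·0!·0!·0!·0!) = 1/4
Σ = 1/4  ⇒  CG² = 16/5·(1/4)² = 1/5
CG = +√(1/5) = +0.447214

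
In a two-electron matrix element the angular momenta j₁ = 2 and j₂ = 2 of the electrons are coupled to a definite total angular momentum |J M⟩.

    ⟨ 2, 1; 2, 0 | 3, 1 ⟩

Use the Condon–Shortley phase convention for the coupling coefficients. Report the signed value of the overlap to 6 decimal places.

j₁+j₂−J=1  J+j₁−j₂=3  J−j₁+j₂=3  j₁+j₂+J+1=8
(j₁±m₁, j₂±m₂, J±M) = (3,1,2,2,4,2)
P² = 36/5
sum k=0..1:
  [0] +1/4 = 1/4
  [1] −1/12 = -1/12
S = 1/6
C² = P²·S² = 1/5 ; C = +0.447214

+√(1/5) = +0.447214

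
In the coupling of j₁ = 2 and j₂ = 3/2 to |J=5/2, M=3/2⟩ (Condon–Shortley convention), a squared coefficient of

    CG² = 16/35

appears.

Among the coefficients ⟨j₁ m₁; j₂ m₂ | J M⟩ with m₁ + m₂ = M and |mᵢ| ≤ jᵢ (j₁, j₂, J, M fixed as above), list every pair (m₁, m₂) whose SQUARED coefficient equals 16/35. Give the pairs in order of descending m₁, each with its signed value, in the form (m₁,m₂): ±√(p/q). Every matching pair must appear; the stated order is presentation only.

Admissible pairs with m₁+m₂ = M = 3/2: (0,3/2), (1,1/2), (2,-1/2)
  (m₁,m₂)=(2,-1/2): CG² = 16/35, CG = +√(16/35)   ← matches the target
  (m₁,m₂)=(1,1/2): CG² = 1/35, CG = +√(1/35)
  (m₁,m₂)=(0,3/2): CG² = 18/35, CG = −√(18/35)
Pairs with CG² = 16/35: (2,-1/2): +√(16/35)

(2,-1/2): +√(16/35)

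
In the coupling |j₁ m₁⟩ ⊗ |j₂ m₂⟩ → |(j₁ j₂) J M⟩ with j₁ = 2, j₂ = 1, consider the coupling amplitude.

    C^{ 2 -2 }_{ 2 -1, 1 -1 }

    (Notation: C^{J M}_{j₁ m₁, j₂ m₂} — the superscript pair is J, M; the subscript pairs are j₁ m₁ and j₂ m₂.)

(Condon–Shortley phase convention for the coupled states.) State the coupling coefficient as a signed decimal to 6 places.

triangle: 1!×3!×1!/6! = 6/720
(j±m)!: 1!×3!×0!×2!×0!×4! = 288
prefactor² = (2J+1)×Δ×N² = 12
  k=0: +1/(0!×1!×3!×0!×0!×1!) = 1/6
Σ = 1/6  ⇒  CG² = 12×(1/6)² = 1/3
CG = +√(1/3) = +0.577350

+0.577350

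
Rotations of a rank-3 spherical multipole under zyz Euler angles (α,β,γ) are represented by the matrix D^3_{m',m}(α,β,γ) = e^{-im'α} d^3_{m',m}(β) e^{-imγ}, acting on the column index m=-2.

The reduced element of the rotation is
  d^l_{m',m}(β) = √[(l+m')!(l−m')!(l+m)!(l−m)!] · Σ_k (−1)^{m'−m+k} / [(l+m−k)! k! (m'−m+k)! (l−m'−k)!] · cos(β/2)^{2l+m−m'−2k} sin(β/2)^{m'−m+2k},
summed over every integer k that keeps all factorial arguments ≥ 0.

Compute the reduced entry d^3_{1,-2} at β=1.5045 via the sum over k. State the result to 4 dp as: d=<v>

d^3_{1,-2}(β=1.5045) via the finite sum:
With c≡cos(β/2)=0.730153 and s≡sin(β/2)=0.683283, N=[24·2·1·120]^{1/2}=75.894664
The bounds max(0,m−m')=0 and min(l+m,l−m')=1 give 2 terms
  k=0: (−1)^3·75.8947/(12)·0.7302^3·0.6833^3 = -0.785371
  k=1: (−1)^4·75.8947/(24)·0.7302^1·0.6833^5 = +0.343889
d^3_{1,-2}(1.5045) = -0.785371 +0.343889 = -0.441482

d=-0.4415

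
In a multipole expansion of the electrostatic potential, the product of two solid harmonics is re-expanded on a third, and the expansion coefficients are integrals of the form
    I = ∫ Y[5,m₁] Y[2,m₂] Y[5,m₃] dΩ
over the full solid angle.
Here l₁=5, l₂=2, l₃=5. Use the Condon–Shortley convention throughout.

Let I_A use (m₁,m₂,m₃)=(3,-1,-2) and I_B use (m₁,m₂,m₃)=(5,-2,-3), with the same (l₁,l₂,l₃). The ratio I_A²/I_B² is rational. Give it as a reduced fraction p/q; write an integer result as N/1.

10/3

l's match ⇒ only the (l;m) 3-j factors differ between A and B.
A: triangle coeff Δ(5,2,5) = 1/38610; Σ_t [0,1]: t=0:+1/2880 t=1:−1/10080 = 1/4032; (3j)²=10/429 [(5 2 5; 3 -1 -2)], sign=-1
B: triangle coeff Δ(5,2,5) = 1/38610; Σ_t [0,0]: t=0:+1/161280 = 1/161280; (3j)²=1/143 [(5 2 5; 5 -2 -3)], sign=+1
I_A²/I_B² = (10/429)/(1/143) = 10/3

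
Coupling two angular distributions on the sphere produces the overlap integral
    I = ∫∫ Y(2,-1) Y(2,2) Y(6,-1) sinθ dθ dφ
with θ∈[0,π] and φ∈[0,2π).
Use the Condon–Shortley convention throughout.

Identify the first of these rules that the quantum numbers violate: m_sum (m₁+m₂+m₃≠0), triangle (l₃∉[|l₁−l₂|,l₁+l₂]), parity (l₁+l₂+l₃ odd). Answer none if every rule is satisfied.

triangle

m₁+m₂+m₃ = -1 + 2 − 1 = 0  ✓
triangle: need |l₁−l₂| ≤ l₃ ≤ l₁+l₂ = [0,4]; l₃=6 is outside  ✗
parity: l₁+l₂+l₃ = 10 is even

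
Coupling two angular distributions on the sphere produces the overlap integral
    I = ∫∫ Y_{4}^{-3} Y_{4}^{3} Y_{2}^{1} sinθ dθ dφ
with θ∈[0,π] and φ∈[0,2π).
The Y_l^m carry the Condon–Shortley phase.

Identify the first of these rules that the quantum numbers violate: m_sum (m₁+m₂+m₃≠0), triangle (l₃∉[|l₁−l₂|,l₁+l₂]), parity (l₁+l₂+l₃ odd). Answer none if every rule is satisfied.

azimuthal sum: -3 + 3 + 1 = 1  ✗
0 ≤ 2 ≤ 8 (triangle on l)
L = 4 + 4 + 2 = 10 (even)

m_sum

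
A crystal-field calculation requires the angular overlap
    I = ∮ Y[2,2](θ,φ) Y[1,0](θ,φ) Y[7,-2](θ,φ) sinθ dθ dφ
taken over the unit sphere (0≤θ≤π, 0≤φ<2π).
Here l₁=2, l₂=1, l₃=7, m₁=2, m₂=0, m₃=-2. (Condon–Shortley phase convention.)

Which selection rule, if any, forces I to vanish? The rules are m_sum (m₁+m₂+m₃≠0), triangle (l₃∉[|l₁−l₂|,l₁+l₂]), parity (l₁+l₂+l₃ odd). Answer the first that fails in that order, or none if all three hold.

m₁+m₂+m₃ = 2 + 0 − 2 = 0  ✓
triangle: need |l₁−l₂| ≤ l₃ ≤ l₁+l₂ = [1,3]; l₃=7 is outside  ✗
parity: l₁+l₂+l₃ = 10 is even

triangle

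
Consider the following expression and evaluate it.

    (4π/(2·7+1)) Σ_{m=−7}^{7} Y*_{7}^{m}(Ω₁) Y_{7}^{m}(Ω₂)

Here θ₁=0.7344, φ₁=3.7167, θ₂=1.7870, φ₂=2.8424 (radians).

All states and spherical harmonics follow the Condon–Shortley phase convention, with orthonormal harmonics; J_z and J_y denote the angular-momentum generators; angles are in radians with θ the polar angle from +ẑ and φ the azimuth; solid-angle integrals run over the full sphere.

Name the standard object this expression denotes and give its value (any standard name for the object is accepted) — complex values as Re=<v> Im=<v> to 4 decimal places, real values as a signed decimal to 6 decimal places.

Legendre polynomial (addition theorem), -0.271429

This sum is the spherical-harmonic addition theorem: it equals the Legendre polynomial P_l(cos γ) of the angle γ between the two directions.
Summing Y*_{l m}(θ₁,φ₁)·Y_{l m}(θ₂,φ₂) over m ∈ [−7, 7]; prefactor 4π/(2·7+1) = 0.837758:
  m=-7: (0.019241, 0.023473) × (0.211995, -0.367226) = (0.012699, -0.002090)  (running Σ = (0.012699, -0.002090))
  m=-6: (-0.119820, -0.038256) × (0.077527, -0.339732) = (-0.022286, 0.037741)  (running Σ = (-0.009588, 0.035651))
  m=-5: (0.294828, -0.080346) × (0.009796, 0.130664) = (0.013386, 0.037736)  (running Σ = (0.003799, 0.073388))
  m=-4: (-0.304766, 0.340803) × (0.125724, 0.320314) = (-0.147480, -0.054774)  (running Σ = (-0.143681, 0.018614))
  m=-3: (0.051454, -0.330326) × (-0.017066, -0.021399) = (-0.007947, 0.004536)  (running Σ = (-0.151628, 0.023150))
  m=-2: (-0.046832, -0.104705) × (-0.270926, -0.184709) = (-0.006652, 0.037018)  (running Σ = (-0.158280, 0.060168))
  m=-1: (0.327968, 0.212589) × (-0.012293, -0.003792) = (-0.003226, -0.003857)  (running Σ = (-0.161506, 0.056311))
  m=0: (-0.003059, -0.000000) × (0.321236, 0.000000) = (-0.000983, -0.000000)  (running Σ = (-0.162489, 0.056311))
  m=1: (-0.327968, 0.212589) × (0.012293, -0.003792) = (-0.003226, 0.003857)  (running Σ = (-0.165714, 0.060168))
  m=2: (-0.046832, 0.104705) × (-0.270926, 0.184709) = (-0.006652, -0.037018)  (running Σ = (-0.172366, 0.023150))
  m=3: (-0.051454, -0.330326) × (0.017066, -0.021399) = (-0.007947, -0.004536)  (running Σ = (-0.180313, 0.018614))
  m=4: (-0.304766, -0.340803) × (0.125724, -0.320314) = (-0.147480, 0.054774)  (running Σ = (-0.327794, 0.073388))
  m=5: (-0.294828, -0.080346) × (-0.009796, 0.130664) = (0.013386, -0.037736)  (running Σ = (-0.314407, 0.035651))
  m=6: (-0.119820, 0.038256) × (0.077527, 0.339732) = (-0.022286, -0.037741)  (running Σ = (-0.336693, -0.002090))
  m=7: (-0.019241, 0.023473) × (-0.211995, -0.367226) = (0.012699, 0.002090)  (running Σ = (-0.323995, -0.000000))
Total Σ_m = (-0.323995, -0.000000). Multiply by 0.837758: (-0.271429, -0.000000). P_7(cos γ) = -0.271429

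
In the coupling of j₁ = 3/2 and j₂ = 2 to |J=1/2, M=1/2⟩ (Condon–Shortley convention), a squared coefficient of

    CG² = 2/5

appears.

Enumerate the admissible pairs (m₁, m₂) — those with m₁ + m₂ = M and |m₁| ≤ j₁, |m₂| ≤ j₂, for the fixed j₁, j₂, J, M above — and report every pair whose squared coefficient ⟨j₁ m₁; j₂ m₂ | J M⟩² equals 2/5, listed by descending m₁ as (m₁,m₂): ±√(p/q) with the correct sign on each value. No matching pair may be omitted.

(-3/2,2): −√(2/5)

Admissible pairs with m₁+m₂ = M = 1/2: (-3/2,2), (-1/2,1), (1/2,0), (3/2,-1)
  (m₁,m₂)=(3/2,-1): CG² = 1/10, CG = +√(1/10)
  (m₁,m₂)=(1/2,0): CG² = 1/5, CG = −√(1/5)
  (m₁,m₂)=(-1/2,1): CG² = 3/10, CG = +√(3/10)
  (m₁,m₂)=(-3/2,2): CG² = 2/5, CG = −√(2/5)   ← matches the target
Pairs with CG² = 2/5: (-3/2,2): −√(2/5)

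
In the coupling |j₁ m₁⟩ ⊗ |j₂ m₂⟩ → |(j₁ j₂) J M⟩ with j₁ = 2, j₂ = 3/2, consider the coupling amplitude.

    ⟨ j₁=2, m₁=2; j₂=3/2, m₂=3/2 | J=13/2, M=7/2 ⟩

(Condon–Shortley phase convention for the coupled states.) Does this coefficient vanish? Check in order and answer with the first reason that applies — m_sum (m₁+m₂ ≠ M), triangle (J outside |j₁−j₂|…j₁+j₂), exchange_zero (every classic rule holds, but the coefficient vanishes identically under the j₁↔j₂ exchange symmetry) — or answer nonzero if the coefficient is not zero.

triangle

m-sum: m₁+m₂ = 2+3/2 = 7/2, M = 7/2  ✓
triangle: need |j₁−j₂| ≤ J ≤ j₁+j₂, i.e. J ∈ [1/2, 7/2]; J = 13/2 is outside ✗ ⇒ coefficient is 0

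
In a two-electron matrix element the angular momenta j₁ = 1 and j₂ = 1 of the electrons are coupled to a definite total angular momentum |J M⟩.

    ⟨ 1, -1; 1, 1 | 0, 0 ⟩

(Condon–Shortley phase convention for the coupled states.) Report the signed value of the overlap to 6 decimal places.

triangle: 2!*0!*0!/3! = 2/6
(j±m)!: 0!*2!*2!*0!*0!*0! = 4
prefactor² = (2J+1)*Δ*N² = 4/3
  k=2: +1/(2!*0!*0!*0!*0!*0!) = 1/2
Σ = 1/2  ⇒  CG² = 4/3*(1/2)² = 1/3
CG = +√(1/3) = +0.577350

+√(1/3) = +0.577350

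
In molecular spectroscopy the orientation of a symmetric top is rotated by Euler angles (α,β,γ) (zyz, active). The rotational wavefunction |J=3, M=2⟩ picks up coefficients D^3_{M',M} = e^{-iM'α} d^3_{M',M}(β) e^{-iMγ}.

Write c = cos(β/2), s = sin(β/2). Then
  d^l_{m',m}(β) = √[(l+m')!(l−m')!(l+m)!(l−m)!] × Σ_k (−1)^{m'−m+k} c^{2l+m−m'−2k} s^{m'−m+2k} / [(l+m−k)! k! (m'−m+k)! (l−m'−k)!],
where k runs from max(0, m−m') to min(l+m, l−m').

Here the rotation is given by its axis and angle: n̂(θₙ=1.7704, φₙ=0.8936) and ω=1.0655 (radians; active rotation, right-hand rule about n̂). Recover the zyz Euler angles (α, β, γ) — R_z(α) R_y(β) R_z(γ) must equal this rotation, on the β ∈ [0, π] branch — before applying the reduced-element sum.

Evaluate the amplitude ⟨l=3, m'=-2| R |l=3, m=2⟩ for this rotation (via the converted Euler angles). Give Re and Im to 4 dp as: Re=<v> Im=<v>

Re=-0.1959 Im=-0.0905

Axis–angle → zyz. n̂ = (sinθₙcosφₙ, sinθₙsinφₙ, cosθₙ) = (+0.614169, +0.763859, -0.198281), ω = 1.0655.
R = I cosω + sinω [n̂]ₓ + (1−cosω) n̂n̂ᵀ gives
  R = [+0.678679, +0.415546, +0.605571; +0.068542, +0.785104, -0.615560; -0.731230, +0.459275, +0.504351]
β = atan2(√(R₁₃²+R₂₃²), R₃₃) = 1.042166; α = atan2(R₂₃, R₁₃) mod 2π = 5.489607; γ = atan2(R₃₂, −R₃₁) mod 2π = 0.560815
First d^3_{-2,2}(β=1.0422), then the phase factors e^{-i(-2)α} and e^{-i(2)γ}:
c=cos(1.042166/2)=0.867280, s=sin(1.042166/2)=0.497820; N=√[1·120·120·1]=120.000000
k∈{4,5} keeps every argument non-negative
  k=4: (−1)^0·120.0000/(24)·0.8673^2·0.4978^4 = +0.230982
  k=5: (−1)^1·120.0000/(120)·0.8673^0·0.4978^6 = -0.015221
d^3_{-2,2}(1.0422) = +0.230982 -0.015221 = +0.215761
Attach z-rotation phases: D = e^{-i(-2)(5.4896)}·(+0.215761)·e^{-i(2)(0.5608)} = -0.195866-0.090495i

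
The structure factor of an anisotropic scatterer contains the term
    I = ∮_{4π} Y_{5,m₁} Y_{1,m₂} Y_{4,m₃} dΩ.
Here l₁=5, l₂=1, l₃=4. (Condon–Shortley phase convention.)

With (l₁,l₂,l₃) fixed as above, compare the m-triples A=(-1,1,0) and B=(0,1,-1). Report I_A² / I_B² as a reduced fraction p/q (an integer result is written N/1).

3/2

Shared (l₁,l₂,l₃)=(5,1,4): N and (l;000)² cancel in I_A²/I_B².
A: Δ = 2!·8!·0!/11! = 1/495; Racah Σ t=2..2: t=2:+1/1152 = 1/1152; ⇒ 3j(5 1 4; -1 1 0)² = 1/33, sgn +1
B: Δ = 2!·8!·0!/11! = 1/495; Racah Σ t=2..2: t=2:+1/1440 = 1/1440; ⇒ 3j(5 1 4; 0 1 -1)² = 2/99, sgn -1
I_A²/I_B² = (1/33)/(2/99) = 3/2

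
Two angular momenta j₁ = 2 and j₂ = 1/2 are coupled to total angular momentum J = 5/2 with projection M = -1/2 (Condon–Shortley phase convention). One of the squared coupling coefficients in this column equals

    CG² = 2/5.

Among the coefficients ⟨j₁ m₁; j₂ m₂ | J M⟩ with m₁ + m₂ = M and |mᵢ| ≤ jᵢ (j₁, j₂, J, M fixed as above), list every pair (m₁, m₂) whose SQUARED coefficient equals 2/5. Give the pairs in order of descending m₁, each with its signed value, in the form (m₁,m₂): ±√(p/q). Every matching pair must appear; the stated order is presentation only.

(-1,1/2): +√(2/5)

Admissible pairs with m₁+m₂ = M = -1/2: (-1,1/2), (0,-1/2)
  (m₁,m₂)=(0,-1/2): CG² = 3/5, CG = +√(3/5)
  (m₁,m₂)=(-1,1/2): CG² = 2/5, CG = +√(2/5)   ← matches the target
Pairs with CG² = 2/5: (-1,1/2): +√(2/5)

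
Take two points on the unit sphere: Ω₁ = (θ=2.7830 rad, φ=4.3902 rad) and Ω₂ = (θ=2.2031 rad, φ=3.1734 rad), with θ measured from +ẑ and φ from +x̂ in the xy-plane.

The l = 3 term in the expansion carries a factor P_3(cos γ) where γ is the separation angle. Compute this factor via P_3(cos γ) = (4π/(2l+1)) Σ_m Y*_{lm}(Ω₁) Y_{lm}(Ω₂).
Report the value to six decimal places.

-0.285839

Expand P_3 via completeness: Σ_{m} conj(Y_{3,m}) at Ω₁ times Y_{3,m} at Ω₂ —
  term(m=-3) = (-0.003450, -0.001924)   from Y*(Ω₁)=(0.014842, 0.010247), Y(Ω₂)=(-0.218009, 0.020866)
  term(m=-2) = (-0.035193, 0.030127)   from Y*(Ω₁)=(0.094235, -0.070806), Y(Ω₂)=(-0.392235, 0.024986)
  term(m=-1) = (0.025892, 0.070061)   from Y*(Ω₁)=(-0.121540, -0.364087), Y(Ω₂)=(-0.194496, 0.006188)
  term(m=+0) = (-0.133723, -0.000000)   from Y*(Ω₁)=(-0.483675, -0.000000), Y(Ω₂)=(0.276473, 0.000000)
  term(m=+1) = (0.025892, -0.070061)   from Y*(Ω₁)=(0.121540, -0.364087), Y(Ω₂)=(0.194496, 0.006188)
  term(m=+2) = (-0.035193, -0.030127)   from Y*(Ω₁)=(0.094235, 0.070806), Y(Ω₂)=(-0.392235, -0.024986)
  term(m=+3) = (-0.003450, 0.001924)   from Y*(Ω₁)=(-0.014842, 0.010247), Y(Ω₂)=(0.218009, 0.020866)
Total Σ_m = (-0.159224, 0.000000). Multiply by 1.795196: (-0.285839, 0.000000). P_3(cos γ) = -0.285839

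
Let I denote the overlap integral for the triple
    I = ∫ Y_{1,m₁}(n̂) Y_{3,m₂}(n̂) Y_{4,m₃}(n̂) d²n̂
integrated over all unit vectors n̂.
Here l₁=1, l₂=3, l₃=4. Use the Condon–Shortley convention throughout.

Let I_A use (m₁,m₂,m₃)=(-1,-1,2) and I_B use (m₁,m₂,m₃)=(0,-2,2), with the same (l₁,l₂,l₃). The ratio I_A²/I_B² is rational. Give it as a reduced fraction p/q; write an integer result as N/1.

l's match ⇒ only the (l;m) 3-j factors differ between A and B.
A: triangle coeff Δ(1,3,4) = 1/252; Σ_t [0,0]: t=0:+1/96 = 1/96; (3j)²=5/84 [(1 3 4; -1 -1 2)], sign=+1
B: triangle coeff Δ(1,3,4) = 1/252; Σ_t [0,0]: t=0:+1/120 = 1/120; (3j)²=1/21 [(1 3 4; 0 -2 2)], sign=+1
I_A²/I_B² = (5/84)/(1/21) = 5/4

5/4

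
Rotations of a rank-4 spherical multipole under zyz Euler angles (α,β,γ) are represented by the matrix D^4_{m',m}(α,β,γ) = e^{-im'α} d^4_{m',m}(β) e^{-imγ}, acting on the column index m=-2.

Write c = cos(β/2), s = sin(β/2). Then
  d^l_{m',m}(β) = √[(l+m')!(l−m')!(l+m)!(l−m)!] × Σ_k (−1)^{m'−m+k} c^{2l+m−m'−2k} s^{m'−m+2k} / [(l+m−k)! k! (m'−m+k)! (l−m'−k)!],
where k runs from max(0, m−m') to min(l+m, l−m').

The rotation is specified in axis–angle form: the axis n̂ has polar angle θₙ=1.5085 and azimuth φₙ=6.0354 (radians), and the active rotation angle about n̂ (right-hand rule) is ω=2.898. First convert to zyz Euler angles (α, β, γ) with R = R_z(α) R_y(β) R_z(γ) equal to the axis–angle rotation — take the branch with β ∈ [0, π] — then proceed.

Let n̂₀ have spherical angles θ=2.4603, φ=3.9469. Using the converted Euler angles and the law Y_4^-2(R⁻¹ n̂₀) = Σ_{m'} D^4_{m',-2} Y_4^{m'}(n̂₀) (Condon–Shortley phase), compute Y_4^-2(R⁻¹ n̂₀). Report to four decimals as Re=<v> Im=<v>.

Axis–angle → zyz. n̂ = (sinθₙcosφₙ, sinθₙsinφₙ, cosθₙ) = (+0.967577, -0.244782, +0.062256), ω = 2.8980.
R = I cosω + sinω [n̂]ₓ + (1−cosω) n̂n̂ᵀ gives
  R = [+0.874295, -0.481714, +0.059658; -0.451683, -0.852410, -0.263399; +0.177736, +0.203342, -0.962841]
β = atan2(√(R₁₃²+R₂₃²), R₃₃) = 2.868126; α = atan2(R₂₃, R₁₃) mod 2π = 4.935122; γ = atan2(R₃₂, −R₃₁) mod 2π = 2.289100
Need the full column D^4_{m',-2} for m'=−4..4 at α=4.9351, β=2.8681, γ=2.2891.
cos(β/2)=0.136308, sin(β/2)=0.990667
d^4_{-4,-2}: single k=2 term ⇒ +0.000033;  D = +0.000023-0.000024i
d^4_{-3,-2}: k∈[1..2] ⇒ +0.000003 -0.000514 = -0.000510;  D = -0.000439-0.000260i
d^4_{-2,-2}: k∈[0..2] ⇒ +0.000000 -0.000076 +0.004987 = +0.004912;  D = -0.001504+0.004676i
d^4_{-1,-2}: k∈[0..2] ⇒ -0.000004 +0.000970 -0.034175 = -0.033208;  D = +0.033078+0.002937i
d^4_{0,-2}: k∈[0..2] ⇒ +0.000060 -0.008412 +0.166620 = +0.158268;  D = -0.021174-0.156845i
d^4_{1,-2}: k∈[0..2] ⇒ -0.000647 +0.051263 -0.541563 = -0.490947;  D = -0.460006+0.171533i
d^4_{2,-2}: k∈[0..2] ⇒ +0.004987 -0.210759 +0.927727 = +0.721955;  D = +0.395440+0.604025i
d^4_{3,-2}: k∈[0..1] ⇒ -0.027126 +0.477613 = +0.450488;  D = -0.313085+0.323909i
d^4_{4,-2}: single k=0 term ⇒ +0.092936;  D = -0.079440-0.048233i
Y_4^{m'}(θ=2.4603,φ=3.9469) and Σ D·Y over m':
  (+0.0000-0.0000i)·(-0.0694+0.0055i)  (-0.0004-0.0003i)·(-0.1817-0.1612i)  (-0.0015+0.0047i)·(-0.0170-0.4274i)  (+0.0331+0.0029i)·(+0.1962-0.2042i)  (-0.0212-0.1568i)·(-0.2496+0.0000i)  (-0.4600+0.1715i)·(-0.1962-0.2042i)  (+0.3954+0.6040i)·(-0.0170+0.4274i)  (-0.3131+0.3239i)·(+0.1817-0.1612i)  (-0.0794-0.0482i)·(-0.0694-0.0055i)
Y_4^-2(R⁻¹ n̂) = -0.124599+0.365733i

Re=-0.1246 Im=0.3657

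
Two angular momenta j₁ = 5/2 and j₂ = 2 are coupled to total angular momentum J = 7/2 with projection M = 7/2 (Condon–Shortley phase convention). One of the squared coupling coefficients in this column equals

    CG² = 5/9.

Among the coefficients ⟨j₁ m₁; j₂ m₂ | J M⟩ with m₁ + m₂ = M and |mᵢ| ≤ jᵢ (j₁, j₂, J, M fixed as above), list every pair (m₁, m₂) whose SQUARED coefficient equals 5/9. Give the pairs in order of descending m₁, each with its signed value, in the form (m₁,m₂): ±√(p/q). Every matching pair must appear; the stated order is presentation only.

(5/2,1): +√(5/9)

Admissible pairs with m₁+m₂ = M = 7/2: (3/2,2), (5/2,1)
  (m₁,m₂)=(5/2,1): CG² = 5/9, CG = +√(5/9)   ← matches the target
  (m₁,m₂)=(3/2,2): CG² = 4/9, CG = −√(4/9)
Pairs with CG² = 5/9: (5/2,1): +√(5/9)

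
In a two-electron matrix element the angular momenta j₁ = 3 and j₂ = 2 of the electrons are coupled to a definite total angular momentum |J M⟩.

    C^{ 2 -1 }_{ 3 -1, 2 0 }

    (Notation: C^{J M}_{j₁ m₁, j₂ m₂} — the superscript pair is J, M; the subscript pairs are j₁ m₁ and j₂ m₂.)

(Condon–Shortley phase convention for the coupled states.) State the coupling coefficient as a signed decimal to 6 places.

√[5·3!3!1!/8! · 2!4!2!2!1!3!] = √(36/7)
  +(−1)^1/∏(1,2,3,1,0,0)! = -1/12  (running -1/12)
  +(−1)^2/∏(2,1,2,0,1,1)! = 1/4  (running 1/6)
⟨..|..⟩ = √(36/7)·(1/6) = +0.377964

+√(1/7) ≈ +0.377964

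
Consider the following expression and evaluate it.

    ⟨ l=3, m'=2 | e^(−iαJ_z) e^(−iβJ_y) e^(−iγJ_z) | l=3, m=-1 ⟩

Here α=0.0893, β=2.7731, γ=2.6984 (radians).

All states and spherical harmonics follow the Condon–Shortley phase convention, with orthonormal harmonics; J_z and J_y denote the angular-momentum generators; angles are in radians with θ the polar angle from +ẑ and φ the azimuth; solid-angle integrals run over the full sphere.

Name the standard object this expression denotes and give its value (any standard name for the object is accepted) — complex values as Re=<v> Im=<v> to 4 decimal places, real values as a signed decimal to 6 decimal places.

This is a Wigner D-matrix element — the rotation-matrix element ⟨l m'| R(α,β,γ) |l m⟩ in the angular-momentum basis.
First d^3_{2,-1}(β=2.7731), then the phase factors e^{-i(2)α} and e^{-i(-1)γ}:
c=cos(2.773100/2)=0.183206, s=sin(2.773100/2)=0.983075; N=√[120·1·2·24]=75.894664
The bounds max(0,m−m')=0 and min(l+m,l−m')=1 give 2 terms
  k=0: (−1)^3·75.8947/(12)·0.1832^3·0.9831^3 = -0.036949
  k=1: (−1)^4·75.8947/(24)·0.1832^1·0.9831^5 = +0.531951
d^3_{2,-1}(2.7731) = -0.036949 +0.531951 = +0.495001
D = (+0.984093-0.177652i)·(+0.495001)·(-0.903387+0.428826i) = -0.402355+0.288335i

Wigner D-matrix element, Re=-0.4024 Im=0.2883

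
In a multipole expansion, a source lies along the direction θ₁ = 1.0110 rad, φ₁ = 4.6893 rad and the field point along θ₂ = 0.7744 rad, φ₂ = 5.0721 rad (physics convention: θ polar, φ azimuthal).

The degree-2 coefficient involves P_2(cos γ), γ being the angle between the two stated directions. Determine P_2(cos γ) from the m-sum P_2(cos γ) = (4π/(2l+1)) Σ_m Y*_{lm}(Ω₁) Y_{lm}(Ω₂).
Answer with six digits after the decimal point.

Expand P_2 via completeness: Σ_{m} conj(Y_{2,m}) at Ω₁ times Y_{2,m} at Ω₂ —
  term(m=-2) = +0.037771-0.036304i   from Y*(Ω₁)=-0.277059+0.012803i, Y(Ω₂)=-0.142080+0.124469i
  term(m=-1) = +0.124527-0.050142i   from Y*(Ω₁)=-0.008025-0.347524i, Y(Ω₂)=+0.135937+0.361465i
  term(m=+0) = -0.008169-0.000000i   from Y*(Ω₁)=-0.048594-0.000000i, Y(Ω₂)=+0.168101+0.000000i
  term(m=+1) = +0.124527+0.050142i   from Y*(Ω₁)=+0.008025-0.347524i, Y(Ω₂)=-0.135937+0.361465i
  term(m=+2) = +0.037771+0.036304i   from Y*(Ω₁)=-0.277059-0.012803i, Y(Ω₂)=-0.142080-0.124469i
Σ over m = +0.316427+0.000000i; ×(4π/5) → +0.795267+0.000000i. Real part: 0.795267

0.795267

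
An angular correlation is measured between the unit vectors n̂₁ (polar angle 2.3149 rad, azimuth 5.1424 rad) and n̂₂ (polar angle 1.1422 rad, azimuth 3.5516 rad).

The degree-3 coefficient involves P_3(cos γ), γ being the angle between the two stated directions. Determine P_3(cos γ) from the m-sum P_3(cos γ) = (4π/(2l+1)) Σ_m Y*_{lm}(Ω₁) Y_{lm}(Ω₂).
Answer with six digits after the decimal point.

Summing Y*_{l m}(θ₁,φ₁)·Y_{l m}(θ₂,φ₂) over m ∈ [−3, 3]; prefactor 4π/(2·3+1) = 1.795196:
  m=-3: (-0.15963 + 0.04603j) × (-0.10492 + 0.29589j) = 0.00313 - 0.05206j  (running Σ = 0.00313 - 0.05206j)
  m=-2: (0.24443 + 0.28393j) × (0.23971 - 0.25691j) = 0.13154 + 0.00527j  (running Σ = 0.13467 - 0.04680j)
  m=-1: (0.12824 - 0.27960j) × (0.03677 - 0.01598j) = 0.00025 - 0.01233j  (running Σ = 0.13491 - 0.05913j)
  m=0: (0.17851 + 0.00000j) × (-0.33134 + 0.00000j) = -0.05915 + 0.00000j  (running Σ = 0.07577 - 0.05913j)
  m=1: (-0.12824 - 0.27960j) × (-0.03677 - 0.01598j) = 0.00025 + 0.01233j  (running Σ = 0.07601 - 0.04680j)
  m=2: (0.24443 - 0.28393j) × (0.23971 + 0.25691j) = 0.13154 - 0.00527j  (running Σ = 0.20755 - 0.05206j)
  m=3: (0.15963 + 0.04603j) × (0.10492 + 0.29589j) = 0.00313 + 0.05206j  (running Σ = 0.21068 + 0.00000j)
Total Σ_m = 0.21068 + 0.00000j. Multiply by 1.795196: 0.37821 + 0.00000j. P_3(cos γ) = 0.378211

0.378211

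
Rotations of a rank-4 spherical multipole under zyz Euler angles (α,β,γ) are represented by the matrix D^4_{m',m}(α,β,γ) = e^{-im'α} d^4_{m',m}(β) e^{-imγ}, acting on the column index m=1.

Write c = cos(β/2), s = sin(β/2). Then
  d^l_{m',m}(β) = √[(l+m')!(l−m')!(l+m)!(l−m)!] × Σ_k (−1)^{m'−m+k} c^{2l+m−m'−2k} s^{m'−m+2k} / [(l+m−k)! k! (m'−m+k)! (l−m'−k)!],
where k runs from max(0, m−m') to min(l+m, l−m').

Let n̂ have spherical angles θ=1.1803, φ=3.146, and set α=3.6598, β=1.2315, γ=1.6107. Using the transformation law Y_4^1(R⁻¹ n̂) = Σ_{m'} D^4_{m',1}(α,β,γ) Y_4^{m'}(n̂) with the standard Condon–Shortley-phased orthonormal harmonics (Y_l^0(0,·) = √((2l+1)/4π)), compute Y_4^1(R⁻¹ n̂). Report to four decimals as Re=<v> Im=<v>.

Re=0.4714 Im=-0.1140

Need the full column D^4_{m',1} for m'=−4..4 at α=3.6598, β=1.2315, γ=1.6107.
cos(β/2)=0.816340, sin(β/2)=0.577571
d^4_{-4,1}: single k=5 term ⇒ +0.261658;  D = +0.234212+0.116662i
d^4_{-3,1}: k∈[4..5] ⇒ +0.653771 -0.196356 = +0.457415;  D = -0.456696+0.025637i
d^4_{-2,1}: k∈[3..5] ⇒ +0.987843 -0.741732 +0.074258 = +0.320369;  D = +0.268976-0.174036i
d^4_{-1,1}: k∈[2..5] ⇒ +0.987276 -1.482614 +0.371079 -0.012383 = -0.136642;  D = +0.062893-0.121308i
d^4_{0,1}: k∈[1..4] ⇒ +0.624050 -1.874299 +0.938225 -0.078275 = -0.390299;  D = +0.015570+0.389988i
d^4_{1,1}: k∈[0..3] ⇒ +0.197229 -1.480914 +1.482614 -0.247386 = -0.048458;  D = -0.025662-0.041105i
d^4_{2,1}: k∈[0..2] ⇒ -0.592026 +1.481764 -0.494488 = +0.395250;  D = -0.347905-0.187574i
d^4_{3,1}: k∈[0..1] ⇒ +0.783626 -0.653771 = +0.129855;  D = +0.129819-0.003081i
d^4_{4,1}: single k=0 term ⇒ -0.522717;  D = +0.447818-0.269615i
Y_4^{m'}(θ=1.1803,φ=3.146) and Σ D·Y over m':
  (+0.2342+0.1167i)·(+0.3235-0.0057i)  (-0.4567+0.0256i)·(-0.3767+0.0050i)  (+0.2690-0.1740i)·(+0.0041-0.0000i)  (+0.0629-0.1213i)·(+0.3307-0.0015i)  (+0.0156+0.3900i)·(-0.0647+0.0000i)  (-0.0257-0.0411i)·(-0.3307-0.0015i)  (-0.3479-0.1876i)·(+0.0041+0.0000i)  (+0.1298-0.0031i)·(+0.3767+0.0050i)  (+0.4478-0.2696i)·(+0.3235+0.0057i)
Y_4^1(R⁻¹ n̂) = +0.471413-0.114033i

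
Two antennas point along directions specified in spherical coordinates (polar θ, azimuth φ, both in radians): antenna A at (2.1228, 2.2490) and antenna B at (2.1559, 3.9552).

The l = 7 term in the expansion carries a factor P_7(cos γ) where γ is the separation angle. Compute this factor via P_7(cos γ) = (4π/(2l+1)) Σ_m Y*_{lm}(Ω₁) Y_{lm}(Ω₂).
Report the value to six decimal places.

-0.292200

Expand P_7 via completeness: Σ_{m} conj(Y_{7,m}) at Ω₁ times Y_{7,m} at Ω₂ —
  m=-7: Y*=-0.162160-0.005684i  Y=-0.116433-0.077611i  product +0.018440+0.013247i
  m=-6: Y*=-0.224242-0.299198i  Y=-0.058427-0.341900i  product -0.089194+0.094150i
  m=-5: Y*=+0.104382-0.409774i  Y=+0.263159-0.350258i  product -0.116058-0.144397i
  m=-4: Y*=+0.105758-0.048346i  Y=+0.187755-0.021276i  product +0.018828-0.011327i
  m=-3: Y*=-0.264835-0.132473i  Y=-0.187497-0.158173i  product +0.028702+0.066728i
  m=-2: Y*=-0.056130-0.257791i  Y=-0.017771-0.314651i  product -0.080116+0.022243i
  m=-1: Y*=-0.123281+0.153012i  Y=-0.084071+0.088953i  product -0.003247-0.023830i
  m=+0: Y*=-0.291419-0.000000i  Y=-0.331144+0.000000i  product +0.096502+0.000000i
  m=+1: Y*=+0.123281+0.153012i  Y=+0.084071+0.088953i  product -0.003247+0.023830i
  m=+2: Y*=-0.056130+0.257791i  Y=-0.017771+0.314651i  product -0.080116-0.022243i
  m=+3: Y*=+0.264835-0.132473i  Y=+0.187497-0.158173i  product +0.028702-0.066728i
  m=+4: Y*=+0.105758+0.048346i  Y=+0.187755+0.021276i  product +0.018828+0.011327i
  m=+5: Y*=-0.104382-0.409774i  Y=-0.263159-0.350258i  product -0.116058+0.144397i
  m=+6: Y*=-0.224242+0.299198i  Y=-0.058427+0.341900i  product -0.089194-0.094150i
  m=+7: Y*=+0.162160-0.005684i  Y=+0.116433-0.077611i  product +0.018440-0.013247i
Σ over m = -0.348788+0.000000i; ×(4π/15) → -0.292200+0.000000i. Real part: -0.292200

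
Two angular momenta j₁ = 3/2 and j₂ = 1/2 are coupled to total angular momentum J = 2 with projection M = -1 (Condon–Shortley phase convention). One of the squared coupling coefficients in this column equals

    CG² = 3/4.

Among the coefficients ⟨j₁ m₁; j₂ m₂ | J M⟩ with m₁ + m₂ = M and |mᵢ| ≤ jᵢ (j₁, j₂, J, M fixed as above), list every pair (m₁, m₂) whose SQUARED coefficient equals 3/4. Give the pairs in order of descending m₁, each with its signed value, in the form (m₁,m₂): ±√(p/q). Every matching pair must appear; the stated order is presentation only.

(-1/2,-1/2): +√(3/4)

Admissible pairs with m₁+m₂ = M = -1: (-3/2,1/2), (-1/2,-1/2)
  (m₁,m₂)=(-1/2,-1/2): CG² = 3/4, CG = +√(3/4)   ← matches the target
  (m₁,m₂)=(-3/2,1/2): CG² = 1/4, CG = +√(1/4)
Pairs with CG² = 3/4: (-1/2,-1/2): +√(3/4)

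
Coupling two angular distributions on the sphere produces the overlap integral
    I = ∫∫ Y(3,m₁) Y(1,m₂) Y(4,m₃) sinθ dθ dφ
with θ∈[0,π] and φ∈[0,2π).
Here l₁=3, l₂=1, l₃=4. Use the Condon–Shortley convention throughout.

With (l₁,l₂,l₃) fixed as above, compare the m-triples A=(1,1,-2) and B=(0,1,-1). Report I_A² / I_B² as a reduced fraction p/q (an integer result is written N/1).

3/2

l's match ⇒ only the (l;m) 3-j factors differ between A and B.
A: triangle coeff Δ(3,1,4) = 1/252; Σ_t [0,0]: t=0:+1/96 = 1/96; (3j)²=5/84 [(3 1 4; 1 1 -2)], sign=+1
B: triangle coeff Δ(3,1,4) = 1/252; Σ_t [0,0]: t=0:+1/72 = 1/72; (3j)²=5/126 [(3 1 4; 0 1 -1)], sign=-1
I_A²/I_B² = (5/84)/(5/126) = 3/2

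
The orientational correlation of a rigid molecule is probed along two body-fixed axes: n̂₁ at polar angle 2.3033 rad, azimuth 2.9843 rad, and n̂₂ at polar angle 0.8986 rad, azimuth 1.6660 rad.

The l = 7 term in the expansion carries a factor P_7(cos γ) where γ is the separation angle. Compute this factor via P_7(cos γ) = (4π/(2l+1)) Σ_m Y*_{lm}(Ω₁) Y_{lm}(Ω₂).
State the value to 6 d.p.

0.261318

Addition theorem: P_7(cos γ) = (4π/15) Σ_m Y*_{lm}(Ω₁) Y_{lm}(Ω₂), m = −7…7:
  m=-7: Y*=-0.02843 + 0.05600j  Y=0.05551 + 0.07058j  product -0.00553 + 0.00110j
  m=-6: Y*=-0.12401 + 0.17115j  Y=-0.22492 + 0.14456j  product 0.00315 - 0.05642j
  m=-5: Y*=-0.28346 + 0.28406j  Y=-0.19928 - 0.38653j  product 0.16628 + 0.05296j
  m=-4: Y*=-0.34116 + 0.24831j  Y=0.32455 - 0.12993j  product -0.07846 + 0.12492j
  m=-3: Y*=-0.08438 + 0.04306j  Y=-0.01629 - 0.05547j  product 0.00376 + 0.00398j
  m=-2: Y*=0.30765 - 0.10011j  Y=0.36035 - 0.06946j  product 0.10391 - 0.05744j
  m=-1: Y*=0.24647 - 0.03909j  Y=0.00982 + 0.10288j  product 0.00644 + 0.02497j
  m=+0: Y*=-0.25771 + 0.00000j  Y=0.33839 + 0.00000j  product -0.08721 + 0.00000j
  m=+1: Y*=-0.24647 - 0.03909j  Y=-0.00982 + 0.10288j  product 0.00644 - 0.02497j
  m=+2: Y*=0.30765 + 0.10011j  Y=0.36035 + 0.06946j  product 0.10391 + 0.05744j
  m=+3: Y*=0.08438 + 0.04306j  Y=0.01629 - 0.05547j  product 0.00376 - 0.00398j
  m=+4: Y*=-0.34116 - 0.24831j  Y=0.32455 + 0.12993j  product -0.07846 - 0.12492j
  m=+5: Y*=0.28346 + 0.28406j  Y=0.19928 - 0.38653j  product 0.16628 - 0.05296j
  m=+6: Y*=-0.12401 - 0.17115j  Y=-0.22492 - 0.14456j  product 0.00315 + 0.05642j
  m=+7: Y*=0.02843 + 0.05600j  Y=-0.05551 + 0.07058j  product -0.00553 - 0.00110j
Accumulated sum 0.31193 + 0.00000j; after 4π/(2l+1) scaling, 0.26132 + 0.00000j ⇒ P_7 = 0.261318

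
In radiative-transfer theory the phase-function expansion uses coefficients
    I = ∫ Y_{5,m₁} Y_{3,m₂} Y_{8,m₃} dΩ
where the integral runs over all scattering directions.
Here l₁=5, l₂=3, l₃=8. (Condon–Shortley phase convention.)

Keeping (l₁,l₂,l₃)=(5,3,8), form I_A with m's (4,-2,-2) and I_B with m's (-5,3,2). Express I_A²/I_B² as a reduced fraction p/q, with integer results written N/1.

l's match ⇒ only the (l;m) 3-j factors differ between A and B.
A: triangle coeff Δ(5,3,8) = 1/136136; Σ_t [0,0]: t=0:+1/43545600 = 1/43545600; (3j)²=15/34034 [(5 3 8; 4 -2 -2)], sign=+1
B: triangle coeff Δ(5,3,8) = 1/136136; Σ_t [0,0]: t=0:+1/2612736000 = 1/2612736000; (3j)²=1/136136 [(5 3 8; -5 3 2)], sign=+1
I_A²/I_B² = (15/34034)/(1/136136) = 60/1

60/1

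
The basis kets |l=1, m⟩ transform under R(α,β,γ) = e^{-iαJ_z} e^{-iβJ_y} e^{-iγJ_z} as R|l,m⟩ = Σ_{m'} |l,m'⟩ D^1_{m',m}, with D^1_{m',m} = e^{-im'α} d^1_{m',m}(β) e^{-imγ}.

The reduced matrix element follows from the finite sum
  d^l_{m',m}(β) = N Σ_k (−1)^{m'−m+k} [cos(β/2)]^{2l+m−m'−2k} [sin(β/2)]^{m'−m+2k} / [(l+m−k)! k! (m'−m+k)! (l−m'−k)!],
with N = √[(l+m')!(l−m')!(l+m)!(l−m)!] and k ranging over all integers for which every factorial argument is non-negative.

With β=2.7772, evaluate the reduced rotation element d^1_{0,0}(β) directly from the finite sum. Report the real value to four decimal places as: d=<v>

d=-0.9343

d^1_{0,0}(β=2.7772) via the finite sum:
Half-angle: c=0.181190, s=0.983448. N=√(1·1·1·1)=1.000000
k∈{0,1} keeps every argument non-negative
  k=0: (−1)^0·1.0000/(1)·0.1812^2·0.9834^0 = +0.032830
  k=1: (−1)^1·1.0000/(1)·0.1812^0·0.9834^2 = -0.967170
d^1_{0,0}(2.7772) = +0.032830 -0.967170 = -0.934340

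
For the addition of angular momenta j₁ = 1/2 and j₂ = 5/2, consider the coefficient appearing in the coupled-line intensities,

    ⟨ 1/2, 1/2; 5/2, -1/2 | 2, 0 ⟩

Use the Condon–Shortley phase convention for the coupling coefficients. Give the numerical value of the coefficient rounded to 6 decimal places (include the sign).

√[5·1!0!4!/6! · 1!0!2!3!2!2!] = √(8)
  +(−1)^0/∏(0,1,0,2,0,2)! = 1/4  (running 1/4)
⟨..|..⟩ = √(8)·(1/4) = +0.707107

+0.707107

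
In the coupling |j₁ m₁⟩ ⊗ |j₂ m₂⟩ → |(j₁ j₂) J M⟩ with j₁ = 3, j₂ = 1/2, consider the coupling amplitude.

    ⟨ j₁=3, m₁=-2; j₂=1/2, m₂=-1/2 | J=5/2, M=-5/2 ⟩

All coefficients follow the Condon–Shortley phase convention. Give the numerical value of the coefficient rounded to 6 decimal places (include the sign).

+0.377964  (= +√(1/7))

j₁+j₂−J=1  J+j₁−j₂=5  J−j₁+j₂=0  j₁+j₂+J+1=7
(j₁±m₁, j₂±m₂, J±M) = (1,5,0,1,0,5)
P² = 14400/7
sum k=0..0:
  [0] +1/120 = 1/120
S = 1/120
C² = P²·S² = 1/7 ; C = +0.377964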